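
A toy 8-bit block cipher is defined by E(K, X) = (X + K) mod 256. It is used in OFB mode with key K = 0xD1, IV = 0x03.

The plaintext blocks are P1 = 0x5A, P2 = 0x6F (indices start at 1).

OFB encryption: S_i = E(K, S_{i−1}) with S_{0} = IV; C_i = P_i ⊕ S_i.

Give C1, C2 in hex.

C1 = 0x8E, C2 = 0xCA

C1: S = E(K, 0x03) = 0xD4; 0x5A ⊕ 0xD4 = 0x8E.
C2: S = E(K, 0xD4) = 0xA5; 0x6F ⊕ 0xA5 = 0xCA.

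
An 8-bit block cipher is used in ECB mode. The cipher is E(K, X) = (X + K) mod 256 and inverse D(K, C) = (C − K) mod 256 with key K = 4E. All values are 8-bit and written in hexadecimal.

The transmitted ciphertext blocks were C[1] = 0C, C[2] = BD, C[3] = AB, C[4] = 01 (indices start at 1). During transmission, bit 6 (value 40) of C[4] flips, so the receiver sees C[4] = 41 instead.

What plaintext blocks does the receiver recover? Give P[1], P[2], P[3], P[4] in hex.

P[1] = BE, P[2] = 6F, P[3] = 5D, P[4] = F3

ECB decryption: P_i = D(K, C_i).
Only C[4] changed, to 41. In ECB, a change in C_i affects only P_i. Decrypting the received ciphertext:
P[1]: D(K, 0C) = BE.
P[2]: D(K, BD) = 6F.
P[3]: D(K, AB) = 5D.
P[4]: D(K, 41) = F3.
Blocks that differ from the original plaintext: P[4].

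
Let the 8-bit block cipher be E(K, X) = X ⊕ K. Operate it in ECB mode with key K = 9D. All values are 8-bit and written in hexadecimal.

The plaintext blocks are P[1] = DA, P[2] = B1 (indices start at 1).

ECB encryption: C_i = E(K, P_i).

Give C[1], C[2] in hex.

C[1]: E(K, DA) = 47.
C[2]: E(K, B1) = 2C.

C[1] = 47, C[2] = 2C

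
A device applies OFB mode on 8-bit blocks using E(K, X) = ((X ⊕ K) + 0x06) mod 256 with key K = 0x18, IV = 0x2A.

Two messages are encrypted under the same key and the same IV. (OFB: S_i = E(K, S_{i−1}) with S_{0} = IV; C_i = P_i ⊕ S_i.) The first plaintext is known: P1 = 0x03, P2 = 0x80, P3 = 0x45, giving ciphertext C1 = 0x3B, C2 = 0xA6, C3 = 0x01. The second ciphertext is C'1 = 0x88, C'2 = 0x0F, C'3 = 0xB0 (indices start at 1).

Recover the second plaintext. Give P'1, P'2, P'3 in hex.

In OFB with a reused IV, both messages share the same keystream S_i, so C_i ⊕ C'_i = P_i ⊕ P'_i and thus P'_i = P_i ⊕ C_i ⊕ C'_i.
P'1: 0x03 ⊕ 0x3B ⊕ 0x88 = 0xB0.
P'2: 0x80 ⊕ 0xA6 ⊕ 0x0F = 0x29.
P'3: 0x45 ⊕ 0x01 ⊕ 0xB0 = 0xF4.

P'1 = 0xB0, P'2 = 0x29, P'3 = 0xF4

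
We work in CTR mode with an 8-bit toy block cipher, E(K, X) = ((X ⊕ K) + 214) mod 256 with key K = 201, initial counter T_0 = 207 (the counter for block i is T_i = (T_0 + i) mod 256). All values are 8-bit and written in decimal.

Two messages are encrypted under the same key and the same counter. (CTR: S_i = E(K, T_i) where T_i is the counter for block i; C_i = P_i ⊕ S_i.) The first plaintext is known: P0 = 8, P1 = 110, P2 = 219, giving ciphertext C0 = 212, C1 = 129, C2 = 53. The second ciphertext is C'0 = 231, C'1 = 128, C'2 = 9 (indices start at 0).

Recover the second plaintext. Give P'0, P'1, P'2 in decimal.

In CTR with a reused counter, both messages share the same keystream S_i, so C_i ⊕ C'_i = P_i ⊕ P'_i and thus P'_i = P_i ⊕ C_i ⊕ C'_i.
P'0: 8 ⊕ 212 ⊕ 231 = 59.
P'1: 110 ⊕ 129 ⊕ 128 = 111.
P'2: 219 ⊕ 53 ⊕ 9 = 231.

P'0 = 59, P'1 = 111, P'2 = 231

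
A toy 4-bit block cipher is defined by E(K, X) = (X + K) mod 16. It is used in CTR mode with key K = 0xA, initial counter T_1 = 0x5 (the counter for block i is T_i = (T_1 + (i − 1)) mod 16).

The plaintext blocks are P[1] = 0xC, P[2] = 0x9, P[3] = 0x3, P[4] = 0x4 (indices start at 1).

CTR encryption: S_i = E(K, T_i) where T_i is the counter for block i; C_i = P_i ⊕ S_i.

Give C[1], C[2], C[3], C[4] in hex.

C[1] = 0x3, C[2] = 0x9, C[3] = 0x2, C[4] = 0x6

C[1]: T = 0x5, S = E(K, T) = 0xF; 0xC ⊕ 0xF = 0x3.
C[2]: T = 0x6, S = E(K, T) = 0x0; 0x9 ⊕ 0x0 = 0x9.
C[3]: T = 0x7, S = E(K, T) = 0x1; 0x3 ⊕ 0x1 = 0x2.
C[4]: T = 0x8, S = E(K, T) = 0x2; 0x4 ⊕ 0x2 = 0x6.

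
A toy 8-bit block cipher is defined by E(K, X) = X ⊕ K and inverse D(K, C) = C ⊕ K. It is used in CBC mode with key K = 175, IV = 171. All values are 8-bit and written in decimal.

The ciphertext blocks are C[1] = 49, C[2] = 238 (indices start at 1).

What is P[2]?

P[2] = 112

CBC decryption: P_i = D(K, C_i) ⊕ C_{i−1}, with C_{0} = IV.
P[2]: D(K, 238) = 65; 65 ⊕ 49 = 112.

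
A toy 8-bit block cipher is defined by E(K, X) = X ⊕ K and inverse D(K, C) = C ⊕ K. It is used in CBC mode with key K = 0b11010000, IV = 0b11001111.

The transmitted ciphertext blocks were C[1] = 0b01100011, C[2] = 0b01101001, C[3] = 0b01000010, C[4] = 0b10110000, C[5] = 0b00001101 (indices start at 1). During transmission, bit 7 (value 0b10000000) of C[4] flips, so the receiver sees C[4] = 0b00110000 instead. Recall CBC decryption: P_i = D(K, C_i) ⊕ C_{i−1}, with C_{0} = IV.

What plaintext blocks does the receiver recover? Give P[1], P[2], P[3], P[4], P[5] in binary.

P[1] = 0b01111100, P[2] = 0b11011010, P[3] = 0b11111011, P[4] = 0b10100010, P[5] = 0b11101101

Only C[4] changed, to 0b00110000. In CBC, a change in C_i garbles P_i and flips the same bit in P_{i+1}. Decrypting the received ciphertext:
P[1]: D(K, 0b01100011) = 0b10110011; 0b10110011 ⊕ 0b11001111 = 0b01111100.
P[2]: D(K, 0b01101001) = 0b10111001; 0b10111001 ⊕ 0b01100011 = 0b11011010.
P[3]: D(K, 0b01000010) = 0b10010010; 0b10010010 ⊕ 0b01101001 = 0b11111011.
P[4]: D(K, 0b00110000) = 0b11100000; 0b11100000 ⊕ 0b01000010 = 0b10100010.
P[5]: D(K, 0b00001101) = 0b11011101; 0b11011101 ⊕ 0b00110000 = 0b11101101.
Blocks that differ from the original plaintext: P[4], P[5].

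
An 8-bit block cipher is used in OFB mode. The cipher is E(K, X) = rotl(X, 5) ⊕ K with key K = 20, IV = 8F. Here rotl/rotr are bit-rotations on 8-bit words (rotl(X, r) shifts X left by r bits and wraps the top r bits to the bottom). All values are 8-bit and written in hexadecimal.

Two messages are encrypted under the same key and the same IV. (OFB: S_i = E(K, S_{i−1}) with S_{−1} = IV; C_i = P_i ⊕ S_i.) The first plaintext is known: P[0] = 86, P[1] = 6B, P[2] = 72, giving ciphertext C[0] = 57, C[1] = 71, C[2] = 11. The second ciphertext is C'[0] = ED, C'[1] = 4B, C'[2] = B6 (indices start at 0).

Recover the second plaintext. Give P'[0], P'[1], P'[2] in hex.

P'[0] = 3C, P'[1] = 51, P'[2] = D5

In OFB with a reused IV, both messages share the same keystream S_i, so C_i ⊕ C'_i = P_i ⊕ P'_i and thus P'_i = P_i ⊕ C_i ⊕ C'_i.
P'[0]: 86 ⊕ 57 ⊕ ED = 3C.
P'[1]: 6B ⊕ 71 ⊕ 4B = 51.
P'[2]: 72 ⊕ 11 ⊕ B6 = D5.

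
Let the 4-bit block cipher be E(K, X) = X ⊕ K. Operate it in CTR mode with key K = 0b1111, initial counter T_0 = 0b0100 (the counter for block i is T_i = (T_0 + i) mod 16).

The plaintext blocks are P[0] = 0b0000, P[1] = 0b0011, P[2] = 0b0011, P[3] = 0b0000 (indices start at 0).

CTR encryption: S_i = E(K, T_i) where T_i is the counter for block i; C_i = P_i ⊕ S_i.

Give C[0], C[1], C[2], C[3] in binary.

C[0] = 0b1011, C[1] = 0b1001, C[2] = 0b1010, C[3] = 0b1000

C[0]: T = 0b0100, S = E(K, T) = 0b1011; 0b0000 ⊕ 0b1011 = 0b1011.
C[1]: T = 0b0101, S = E(K, T) = 0b1010; 0b0011 ⊕ 0b1010 = 0b1001.
C[2]: T = 0b0110, S = E(K, T) = 0b1001; 0b0011 ⊕ 0b1001 = 0b1010.
C[3]: T = 0b0111, S = E(K, T) = 0b1000; 0b0000 ⊕ 0b1000 = 0b1000.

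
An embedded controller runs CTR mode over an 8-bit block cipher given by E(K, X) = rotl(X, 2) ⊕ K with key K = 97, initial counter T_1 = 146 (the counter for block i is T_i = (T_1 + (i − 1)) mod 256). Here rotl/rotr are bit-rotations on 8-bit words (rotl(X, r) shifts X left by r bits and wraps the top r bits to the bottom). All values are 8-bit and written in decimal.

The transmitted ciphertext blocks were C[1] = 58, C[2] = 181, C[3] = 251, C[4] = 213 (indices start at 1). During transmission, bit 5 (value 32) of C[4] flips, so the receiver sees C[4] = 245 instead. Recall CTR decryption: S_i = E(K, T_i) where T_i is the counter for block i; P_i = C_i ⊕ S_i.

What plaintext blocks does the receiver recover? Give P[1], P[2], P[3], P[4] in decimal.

P[1] = 17, P[2] = 154, P[3] = 200, P[4] = 194

Only C[4] changed, to 245. In CTR, a change in C_i flips the same bit in P_i only; the keystream is unaffected. Decrypting the received ciphertext:
P[1]: T = 146, S = E(K, T) = 43; 58 ⊕ 43 = 17.
P[2]: T = 147, S = E(K, T) = 47; 181 ⊕ 47 = 154.
P[3]: T = 148, S = E(K, T) = 51; 251 ⊕ 51 = 200.
P[4]: T = 149, S = E(K, T) = 55; 245 ⊕ 55 = 194.
Blocks that differ from the original plaintext: P[4].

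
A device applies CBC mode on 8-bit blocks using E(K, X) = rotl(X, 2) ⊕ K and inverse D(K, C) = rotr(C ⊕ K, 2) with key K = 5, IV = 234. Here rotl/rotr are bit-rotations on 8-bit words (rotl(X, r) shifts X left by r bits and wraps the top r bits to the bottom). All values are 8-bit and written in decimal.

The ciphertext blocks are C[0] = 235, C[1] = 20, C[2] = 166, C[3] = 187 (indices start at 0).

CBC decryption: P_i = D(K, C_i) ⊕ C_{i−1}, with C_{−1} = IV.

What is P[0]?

P[0] = 81

P[0]: D(K, 235) = 187; 187 ⊕ 234 = 81.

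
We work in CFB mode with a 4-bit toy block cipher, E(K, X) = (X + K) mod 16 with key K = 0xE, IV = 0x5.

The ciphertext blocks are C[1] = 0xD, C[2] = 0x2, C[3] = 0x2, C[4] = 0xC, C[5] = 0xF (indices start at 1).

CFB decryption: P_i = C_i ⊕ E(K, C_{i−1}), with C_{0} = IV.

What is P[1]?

P[1]: E(K, 0x5) = 0x3; 0xD ⊕ 0x3 = 0xE.

P[1] = 0xE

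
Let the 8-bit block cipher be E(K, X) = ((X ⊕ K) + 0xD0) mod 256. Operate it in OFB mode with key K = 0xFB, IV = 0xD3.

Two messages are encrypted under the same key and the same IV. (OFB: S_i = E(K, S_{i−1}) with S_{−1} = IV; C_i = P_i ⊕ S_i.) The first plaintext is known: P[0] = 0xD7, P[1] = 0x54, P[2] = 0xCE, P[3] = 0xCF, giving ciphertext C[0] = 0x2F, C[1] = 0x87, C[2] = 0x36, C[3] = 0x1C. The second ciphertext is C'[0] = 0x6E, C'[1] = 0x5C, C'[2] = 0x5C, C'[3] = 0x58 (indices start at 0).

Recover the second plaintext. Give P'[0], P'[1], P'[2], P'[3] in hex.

In OFB with a reused IV, both messages share the same keystream S_i, so C_i ⊕ C'_i = P_i ⊕ P'_i and thus P'_i = P_i ⊕ C_i ⊕ C'_i.
P'[0]: 0xD7 ⊕ 0x2F ⊕ 0x6E = 0x96.
P'[1]: 0x54 ⊕ 0x87 ⊕ 0x5C = 0x8F.
P'[2]: 0xCE ⊕ 0x36 ⊕ 0x5C = 0xA4.
P'[3]: 0xCF ⊕ 0x1C ⊕ 0x58 = 0x8B.

P'[0] = 0x96, P'[1] = 0x8F, P'[2] = 0xA4, P'[3] = 0x8B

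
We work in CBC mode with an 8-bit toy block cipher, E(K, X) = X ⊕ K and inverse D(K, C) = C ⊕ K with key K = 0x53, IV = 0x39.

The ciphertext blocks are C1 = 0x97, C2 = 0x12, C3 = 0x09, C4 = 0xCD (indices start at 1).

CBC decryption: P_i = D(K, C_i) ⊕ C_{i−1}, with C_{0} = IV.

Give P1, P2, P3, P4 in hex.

P1 = 0xFD, P2 = 0xD6, P3 = 0x48, P4 = 0x97

P1: D(K, 0x97) = 0xC4; 0xC4 ⊕ 0x39 = 0xFD.
P2: D(K, 0x12) = 0x41; 0x41 ⊕ 0x97 = 0xD6.
P3: D(K, 0x09) = 0x5A; 0x5A ⊕ 0x12 = 0x48.
P4: D(K, 0xCD) = 0x9E; 0x9E ⊕ 0x09 = 0x97.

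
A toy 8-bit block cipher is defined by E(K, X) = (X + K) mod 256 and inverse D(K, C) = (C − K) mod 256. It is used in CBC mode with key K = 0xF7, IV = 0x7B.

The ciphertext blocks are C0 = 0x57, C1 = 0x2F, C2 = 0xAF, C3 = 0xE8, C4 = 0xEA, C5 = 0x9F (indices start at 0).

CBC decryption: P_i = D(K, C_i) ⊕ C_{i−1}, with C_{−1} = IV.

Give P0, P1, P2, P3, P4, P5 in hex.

P0: D(K, 0x57) = 0x60; 0x60 ⊕ 0x7B = 0x1B.
P1: D(K, 0x2F) = 0x38; 0x38 ⊕ 0x57 = 0x6F.
P2: D(K, 0xAF) = 0xB8; 0xB8 ⊕ 0x2F = 0x97.
P3: D(K, 0xE8) = 0xF1; 0xF1 ⊕ 0xAF = 0x5E.
P4: D(K, 0xEA) = 0xF3; 0xF3 ⊕ 0xE8 = 0x1B.
P5: D(K, 0x9F) = 0xA8; 0xA8 ⊕ 0xEA = 0x42.

P0 = 0x1B, P1 = 0x6F, P2 = 0x97, P3 = 0x5E, P4 = 0x1B, P5 = 0x42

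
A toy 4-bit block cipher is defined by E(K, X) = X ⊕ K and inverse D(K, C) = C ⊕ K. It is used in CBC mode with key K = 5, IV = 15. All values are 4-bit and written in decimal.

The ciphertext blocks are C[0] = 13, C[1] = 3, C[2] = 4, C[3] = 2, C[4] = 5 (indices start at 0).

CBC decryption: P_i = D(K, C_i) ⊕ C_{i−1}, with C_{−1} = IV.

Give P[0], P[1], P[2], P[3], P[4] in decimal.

P[0]: D(K, 13) = 8; 8 ⊕ 15 = 7.
P[1]: D(K, 3) = 6; 6 ⊕ 13 = 11.
P[2]: D(K, 4) = 1; 1 ⊕ 3 = 2.
P[3]: D(K, 2) = 7; 7 ⊕ 4 = 3.
P[4]: D(K, 5) = 0; 0 ⊕ 2 = 2.

P[0] = 7, P[1] = 11, P[2] = 2, P[3] = 3, P[4] = 2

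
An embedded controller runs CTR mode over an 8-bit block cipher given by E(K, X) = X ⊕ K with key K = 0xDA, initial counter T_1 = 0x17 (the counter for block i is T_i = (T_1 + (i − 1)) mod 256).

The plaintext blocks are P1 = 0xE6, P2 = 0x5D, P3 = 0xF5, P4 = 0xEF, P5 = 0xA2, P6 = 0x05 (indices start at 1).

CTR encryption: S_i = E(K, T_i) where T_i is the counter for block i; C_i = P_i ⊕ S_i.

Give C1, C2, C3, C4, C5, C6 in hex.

C1 = 0x2B, C2 = 0x9F, C3 = 0x36, C4 = 0x2F, C5 = 0x63, C6 = 0xC3

C1: T = 0x17, S = E(K, T) = 0xCD; 0xE6 ⊕ 0xCD = 0x2B.
C2: T = 0x18, S = E(K, T) = 0xC2; 0x5D ⊕ 0xC2 = 0x9F.
C3: T = 0x19, S = E(K, T) = 0xC3; 0xF5 ⊕ 0xC3 = 0x36.
C4: T = 0x1A, S = E(K, T) = 0xC0; 0xEF ⊕ 0xC0 = 0x2F.
C5: T = 0x1B, S = E(K, T) = 0xC1; 0xA2 ⊕ 0xC1 = 0x63.
C6: T = 0x1C, S = E(K, T) = 0xC6; 0x05 ⊕ 0xC6 = 0xC3.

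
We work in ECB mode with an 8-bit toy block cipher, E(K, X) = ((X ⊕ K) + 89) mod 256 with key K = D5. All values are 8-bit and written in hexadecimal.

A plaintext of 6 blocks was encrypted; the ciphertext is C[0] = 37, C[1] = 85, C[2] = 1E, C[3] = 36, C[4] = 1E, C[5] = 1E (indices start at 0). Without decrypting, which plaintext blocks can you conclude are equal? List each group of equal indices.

P[2] = P[4] = P[5]

ECB encrypts each block independently with the same key, so equal ciphertext blocks imply equal plaintext blocks.
C[2] = C[4] = C[5] = 1E, so P[2] = P[4] = P[5].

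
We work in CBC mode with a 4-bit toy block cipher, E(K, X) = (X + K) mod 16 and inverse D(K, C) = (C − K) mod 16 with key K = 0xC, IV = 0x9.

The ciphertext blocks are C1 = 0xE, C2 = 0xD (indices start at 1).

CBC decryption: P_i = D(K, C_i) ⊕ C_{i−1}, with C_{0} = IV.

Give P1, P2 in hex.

P1: D(K, 0xE) = 0x2; 0x2 ⊕ 0x9 = 0xB.
P2: D(K, 0xD) = 0x1; 0x1 ⊕ 0xE = 0xF.

P1 = 0xB, P2 = 0xF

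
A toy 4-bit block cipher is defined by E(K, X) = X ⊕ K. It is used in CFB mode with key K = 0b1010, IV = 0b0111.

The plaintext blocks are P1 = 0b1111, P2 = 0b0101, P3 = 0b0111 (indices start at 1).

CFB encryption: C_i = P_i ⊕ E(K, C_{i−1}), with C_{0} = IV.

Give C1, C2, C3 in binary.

C1 = 0b0010, C2 = 0b1101, C3 = 0b0000

C1: E(K, 0b0111) = 0b1101; 0b1111 ⊕ 0b1101 = 0b0010.
C2: E(K, 0b0010) = 0b1000; 0b0101 ⊕ 0b1000 = 0b1101.
C3: E(K, 0b1101) = 0b0111; 0b0111 ⊕ 0b0111 = 0b0000.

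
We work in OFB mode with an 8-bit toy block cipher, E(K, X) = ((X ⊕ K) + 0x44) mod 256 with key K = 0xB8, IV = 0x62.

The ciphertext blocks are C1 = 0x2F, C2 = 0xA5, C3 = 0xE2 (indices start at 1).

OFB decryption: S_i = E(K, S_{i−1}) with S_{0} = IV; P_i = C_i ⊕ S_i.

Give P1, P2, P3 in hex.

P1: S = E(K, 0x62) = 0x1E; 0x2F ⊕ 0x1E = 0x31.
P2: S = E(K, 0x1E) = 0xEA; 0xA5 ⊕ 0xEA = 0x4F.
P3: S = E(K, 0xEA) = 0x96; 0xE2 ⊕ 0x96 = 0x74.

P1 = 0x31, P2 = 0x4F, P3 = 0x74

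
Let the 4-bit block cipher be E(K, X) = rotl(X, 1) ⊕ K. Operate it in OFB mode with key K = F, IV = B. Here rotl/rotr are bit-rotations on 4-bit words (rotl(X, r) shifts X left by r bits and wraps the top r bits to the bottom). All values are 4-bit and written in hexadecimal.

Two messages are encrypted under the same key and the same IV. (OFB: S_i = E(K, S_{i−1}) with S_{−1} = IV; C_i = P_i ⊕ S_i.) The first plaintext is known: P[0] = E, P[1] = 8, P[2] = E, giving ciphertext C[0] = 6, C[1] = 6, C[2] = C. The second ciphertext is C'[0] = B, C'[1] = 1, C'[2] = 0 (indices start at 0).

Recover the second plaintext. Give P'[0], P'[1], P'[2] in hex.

In OFB with a reused IV, both messages share the same keystream S_i, so C_i ⊕ C'_i = P_i ⊕ P'_i and thus P'_i = P_i ⊕ C_i ⊕ C'_i.
P'[0]: E ⊕ 6 ⊕ B = 3.
P'[1]: 8 ⊕ 6 ⊕ 1 = F.
P'[2]: E ⊕ C ⊕ 0 = 2.

P'[0] = 3, P'[1] = F, P'[2] = 2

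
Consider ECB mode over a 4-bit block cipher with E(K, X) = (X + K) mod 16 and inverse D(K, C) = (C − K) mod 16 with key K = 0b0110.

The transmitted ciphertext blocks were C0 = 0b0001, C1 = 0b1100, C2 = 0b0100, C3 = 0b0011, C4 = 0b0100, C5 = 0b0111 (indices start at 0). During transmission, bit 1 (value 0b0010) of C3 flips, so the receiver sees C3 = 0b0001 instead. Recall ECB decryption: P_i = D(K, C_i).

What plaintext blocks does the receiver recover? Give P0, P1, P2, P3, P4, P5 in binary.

Only C3 changed, to 0b0001. In ECB, a change in C_i affects only P_i. Decrypting the received ciphertext:
P0: D(K, 0b0001) = 0b1011.
P1: D(K, 0b1100) = 0b0110.
P2: D(K, 0b0100) = 0b1110.
P3: D(K, 0b0001) = 0b1011.
P4: D(K, 0b0100) = 0b1110.
P5: D(K, 0b0111) = 0b0001.
Blocks that differ from the original plaintext: P3.

P0 = 0b1011, P1 = 0b0110, P2 = 0b1110, P3 = 0b1011, P4 = 0b1110, P5 = 0b0001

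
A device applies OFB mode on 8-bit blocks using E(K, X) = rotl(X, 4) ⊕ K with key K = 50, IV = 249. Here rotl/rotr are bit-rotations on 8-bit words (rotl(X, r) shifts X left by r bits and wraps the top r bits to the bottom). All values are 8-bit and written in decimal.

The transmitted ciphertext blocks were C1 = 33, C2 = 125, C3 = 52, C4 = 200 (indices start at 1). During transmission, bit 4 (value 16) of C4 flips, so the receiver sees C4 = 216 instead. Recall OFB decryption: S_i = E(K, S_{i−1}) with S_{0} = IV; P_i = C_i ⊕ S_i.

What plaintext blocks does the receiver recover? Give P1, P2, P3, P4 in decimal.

P1 = 140, P2 = 149, P3 = 136, P4 = 33

Only C4 changed, to 216. In OFB, a change in C_i flips the same bit in P_i only; the keystream is unaffected. Decrypting the received ciphertext:
P1: S = E(K, 249) = 173; 33 ⊕ 173 = 140.
P2: S = E(K, 173) = 232; 125 ⊕ 232 = 149.
P3: S = E(K, 232) = 188; 52 ⊕ 188 = 136.
P4: S = E(K, 188) = 249; 216 ⊕ 249 = 33.
Blocks that differ from the original plaintext: P4.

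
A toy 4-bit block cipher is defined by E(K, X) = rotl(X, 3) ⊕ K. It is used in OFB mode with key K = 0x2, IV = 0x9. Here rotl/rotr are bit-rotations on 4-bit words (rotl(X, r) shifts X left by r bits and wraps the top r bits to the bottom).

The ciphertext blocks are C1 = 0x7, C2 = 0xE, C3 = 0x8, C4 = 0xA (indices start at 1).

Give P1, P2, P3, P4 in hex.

P1 = 0x9, P2 = 0xB, P3 = 0x0, P4 = 0xC

OFB decryption: S_i = E(K, S_{i−1}) with S_{0} = IV; P_i = C_i ⊕ S_i.
P1: S = E(K, 0x9) = 0xE; 0x7 ⊕ 0xE = 0x9.
P2: S = E(K, 0xE) = 0x5; 0xE ⊕ 0x5 = 0xB.
P3: S = E(K, 0x5) = 0x8; 0x8 ⊕ 0x8 = 0x0.
P4: S = E(K, 0x8) = 0x6; 0xA ⊕ 0x6 = 0xC.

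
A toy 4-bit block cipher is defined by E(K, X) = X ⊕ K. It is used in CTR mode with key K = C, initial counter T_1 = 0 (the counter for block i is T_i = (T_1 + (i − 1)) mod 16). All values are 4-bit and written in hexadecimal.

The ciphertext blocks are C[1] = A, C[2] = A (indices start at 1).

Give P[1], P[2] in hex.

P[1] = 6, P[2] = 7

CTR decryption: S_i = E(K, T_i) where T_i is the counter for block i; P_i = C_i ⊕ S_i.
P[1]: T = 0, S = E(K, T) = C; A ⊕ C = 6.
P[2]: T = 1, S = E(K, T) = D; A ⊕ D = 7.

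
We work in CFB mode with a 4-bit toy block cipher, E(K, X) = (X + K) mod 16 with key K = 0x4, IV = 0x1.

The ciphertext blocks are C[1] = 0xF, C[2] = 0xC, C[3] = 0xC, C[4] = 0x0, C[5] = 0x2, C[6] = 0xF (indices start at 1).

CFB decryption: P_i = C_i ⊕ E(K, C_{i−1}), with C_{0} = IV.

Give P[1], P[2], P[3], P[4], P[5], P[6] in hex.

P[1]: E(K, 0x1) = 0x5; 0xF ⊕ 0x5 = 0xA.
P[2]: E(K, 0xF) = 0x3; 0xC ⊕ 0x3 = 0xF.
P[3]: E(K, 0xC) = 0x0; 0xC ⊕ 0x0 = 0xC.
P[4]: E(K, 0xC) = 0x0; 0x0 ⊕ 0x0 = 0x0.
P[5]: E(K, 0x0) = 0x4; 0x2 ⊕ 0x4 = 0x6.
P[6]: E(K, 0x2) = 0x6; 0xF ⊕ 0x6 = 0x9.

P[1] = 0xA, P[2] = 0xF, P[3] = 0xC, P[4] = 0x0, P[5] = 0x6, P[6] = 0x9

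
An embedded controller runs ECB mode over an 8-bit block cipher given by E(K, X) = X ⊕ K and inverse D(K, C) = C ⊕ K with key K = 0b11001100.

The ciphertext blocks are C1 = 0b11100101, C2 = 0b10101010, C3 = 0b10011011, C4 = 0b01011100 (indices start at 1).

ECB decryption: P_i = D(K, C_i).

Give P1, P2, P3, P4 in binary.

P1 = 0b00101001, P2 = 0b01100110, P3 = 0b01010111, P4 = 0b10010000

P1: D(K, 0b11100101) = 0b00101001.
P2: D(K, 0b10101010) = 0b01100110.
P3: D(K, 0b10011011) = 0b01010111.
P4: D(K, 0b01011100) = 0b10010000.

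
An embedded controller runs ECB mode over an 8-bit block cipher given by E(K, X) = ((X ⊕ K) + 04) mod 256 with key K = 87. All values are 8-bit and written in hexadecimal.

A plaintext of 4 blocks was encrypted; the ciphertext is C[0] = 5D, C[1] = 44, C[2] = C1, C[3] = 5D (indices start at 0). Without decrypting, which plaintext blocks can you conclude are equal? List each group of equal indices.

P[0] = P[3]

ECB encrypts each block independently with the same key, so equal ciphertext blocks imply equal plaintext blocks.
C[0] = C[3] = 5D, so P[0] = P[3].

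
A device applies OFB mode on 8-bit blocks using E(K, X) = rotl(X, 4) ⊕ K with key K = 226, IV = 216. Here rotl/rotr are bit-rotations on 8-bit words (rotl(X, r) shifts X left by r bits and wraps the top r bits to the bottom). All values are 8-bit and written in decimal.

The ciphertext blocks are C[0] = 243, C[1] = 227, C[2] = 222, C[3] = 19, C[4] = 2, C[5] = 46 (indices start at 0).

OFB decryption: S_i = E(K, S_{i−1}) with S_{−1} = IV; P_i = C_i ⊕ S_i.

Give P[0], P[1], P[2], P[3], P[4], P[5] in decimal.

P[0] = 156, P[1] = 247, P[2] = 125, P[3] = 203, P[4] = 109, P[5] = 58

P[0]: S = E(K, 216) = 111; 243 ⊕ 111 = 156.
P[1]: S = E(K, 111) = 20; 227 ⊕ 20 = 247.
P[2]: S = E(K, 20) = 163; 222 ⊕ 163 = 125.
P[3]: S = E(K, 163) = 216; 19 ⊕ 216 = 203.
P[4]: S = E(K, 216) = 111; 2 ⊕ 111 = 109.
P[5]: S = E(K, 111) = 20; 46 ⊕ 20 = 58.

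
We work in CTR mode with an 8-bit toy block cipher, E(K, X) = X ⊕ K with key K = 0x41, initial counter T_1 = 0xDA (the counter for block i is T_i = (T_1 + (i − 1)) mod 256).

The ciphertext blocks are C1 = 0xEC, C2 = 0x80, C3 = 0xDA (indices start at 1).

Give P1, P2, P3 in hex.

CTR decryption: S_i = E(K, T_i) where T_i is the counter for block i; P_i = C_i ⊕ S_i.
P1: T = 0xDA, S = E(K, T) = 0x9B; 0xEC ⊕ 0x9B = 0x77.
P2: T = 0xDB, S = E(K, T) = 0x9A; 0x80 ⊕ 0x9A = 0x1A.
P3: T = 0xDC, S = E(K, T) = 0x9D; 0xDA ⊕ 0x9D = 0x47.

P1 = 0x77, P2 = 0x1A, P3 = 0x47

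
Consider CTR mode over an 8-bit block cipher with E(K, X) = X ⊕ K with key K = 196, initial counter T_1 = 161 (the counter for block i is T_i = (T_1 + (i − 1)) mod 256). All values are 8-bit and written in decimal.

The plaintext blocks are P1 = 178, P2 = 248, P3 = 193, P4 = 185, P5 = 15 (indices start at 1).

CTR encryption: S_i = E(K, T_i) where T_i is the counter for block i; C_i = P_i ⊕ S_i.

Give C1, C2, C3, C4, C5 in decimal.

C1: T = 161, S = E(K, T) = 101; 178 ⊕ 101 = 215.
C2: T = 162, S = E(K, T) = 102; 248 ⊕ 102 = 158.
C3: T = 163, S = E(K, T) = 103; 193 ⊕ 103 = 166.
C4: T = 164, S = E(K, T) = 96; 185 ⊕ 96 = 217.
C5: T = 165, S = E(K, T) = 97; 15 ⊕ 97 = 110.

C1 = 215, C2 = 158, C3 = 166, C4 = 217, C5 = 110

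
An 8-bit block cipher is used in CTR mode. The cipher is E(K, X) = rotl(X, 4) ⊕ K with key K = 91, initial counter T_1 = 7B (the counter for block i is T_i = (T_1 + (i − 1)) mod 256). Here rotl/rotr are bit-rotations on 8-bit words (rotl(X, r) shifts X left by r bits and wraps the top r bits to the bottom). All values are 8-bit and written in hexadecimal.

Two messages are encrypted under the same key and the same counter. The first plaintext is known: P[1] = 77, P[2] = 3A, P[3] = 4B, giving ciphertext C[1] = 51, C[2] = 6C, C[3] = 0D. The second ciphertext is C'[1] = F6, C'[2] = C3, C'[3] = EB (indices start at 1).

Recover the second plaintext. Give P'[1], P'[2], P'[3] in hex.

In CTR with a reused counter, both messages share the same keystream S_i, so C_i ⊕ C'_i = P_i ⊕ P'_i and thus P'_i = P_i ⊕ C_i ⊕ C'_i.
P'[1]: 77 ⊕ 51 ⊕ F6 = D0.
P'[2]: 3A ⊕ 6C ⊕ C3 = 95.
P'[3]: 4B ⊕ 0D ⊕ EB = AD.

P'[1] = D0, P'[2] = 95, P'[3] = AD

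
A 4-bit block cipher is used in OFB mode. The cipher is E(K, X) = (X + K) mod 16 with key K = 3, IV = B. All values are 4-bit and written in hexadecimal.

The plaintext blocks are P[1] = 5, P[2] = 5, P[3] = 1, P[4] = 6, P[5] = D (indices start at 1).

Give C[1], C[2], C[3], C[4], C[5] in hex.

OFB encryption: S_i = E(K, S_{i−1}) with S_{0} = IV; C_i = P_i ⊕ S_i.
C[1]: S = E(K, B) = E; 5 ⊕ E = B.
C[2]: S = E(K, E) = 1; 5 ⊕ 1 = 4.
C[3]: S = E(K, 1) = 4; 1 ⊕ 4 = 5.
C[4]: S = E(K, 4) = 7; 6 ⊕ 7 = 1.
C[5]: S = E(K, 7) = A; D ⊕ A = 7.

C[1] = B, C[2] = 4, C[3] = 5, C[4] = 1, C[5] = 7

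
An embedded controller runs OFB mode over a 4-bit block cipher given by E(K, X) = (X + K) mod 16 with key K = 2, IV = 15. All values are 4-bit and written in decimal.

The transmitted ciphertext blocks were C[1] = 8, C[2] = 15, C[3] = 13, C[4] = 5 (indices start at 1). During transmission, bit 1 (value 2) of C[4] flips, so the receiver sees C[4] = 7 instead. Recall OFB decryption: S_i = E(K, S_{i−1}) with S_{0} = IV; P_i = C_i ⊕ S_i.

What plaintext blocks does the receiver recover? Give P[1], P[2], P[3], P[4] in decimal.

Only C[4] changed, to 7. In OFB, a change in C_i flips the same bit in P_i only; the keystream is unaffected. Decrypting the received ciphertext:
P[1]: S = E(K, 15) = 1; 8 ⊕ 1 = 9.
P[2]: S = E(K, 1) = 3; 15 ⊕ 3 = 12.
P[3]: S = E(K, 3) = 5; 13 ⊕ 5 = 8.
P[4]: S = E(K, 5) = 7; 7 ⊕ 7 = 0.
Blocks that differ from the original plaintext: P[4].

P[1] = 9, P[2] = 12, P[3] = 8, P[4] = 0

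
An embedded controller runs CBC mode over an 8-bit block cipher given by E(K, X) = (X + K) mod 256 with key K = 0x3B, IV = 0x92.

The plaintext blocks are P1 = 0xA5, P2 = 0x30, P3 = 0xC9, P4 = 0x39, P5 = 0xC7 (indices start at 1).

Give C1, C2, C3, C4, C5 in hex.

CBC encryption: C_i = E(K, P_i ⊕ C_{i−1}), with C_{0} = IV.
C1: P1 ⊕ 0x92 = 0x37; E(K, 0x37) = 0x72.
C2: P2 ⊕ 0x72 = 0x42; E(K, 0x42) = 0x7D.
C3: P3 ⊕ 0x7D = 0xB4; E(K, 0xB4) = 0xEF.
C4: P4 ⊕ 0xEF = 0xD6; E(K, 0xD6) = 0x11.
C5: P5 ⊕ 0x11 = 0xD6; E(K, 0xD6) = 0x11.

C1 = 0x72, C2 = 0x7D, C3 = 0xEF, C4 = 0x11, C5 = 0x11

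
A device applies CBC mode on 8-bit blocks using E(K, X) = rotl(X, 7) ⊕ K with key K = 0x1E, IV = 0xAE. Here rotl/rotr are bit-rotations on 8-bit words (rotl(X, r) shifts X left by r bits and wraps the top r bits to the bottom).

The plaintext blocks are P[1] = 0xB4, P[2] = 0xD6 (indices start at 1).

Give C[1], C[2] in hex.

C[1] = 0x13, C[2] = 0xFC

CBC encryption: C_i = E(K, P_i ⊕ C_{i−1}), with C_{0} = IV.
C[1]: P[1] ⊕ 0xAE = 0x1A; E(K, 0x1A) = 0x13.
C[2]: P[2] ⊕ 0x13 = 0xC5; E(K, 0xC5) = 0xFC.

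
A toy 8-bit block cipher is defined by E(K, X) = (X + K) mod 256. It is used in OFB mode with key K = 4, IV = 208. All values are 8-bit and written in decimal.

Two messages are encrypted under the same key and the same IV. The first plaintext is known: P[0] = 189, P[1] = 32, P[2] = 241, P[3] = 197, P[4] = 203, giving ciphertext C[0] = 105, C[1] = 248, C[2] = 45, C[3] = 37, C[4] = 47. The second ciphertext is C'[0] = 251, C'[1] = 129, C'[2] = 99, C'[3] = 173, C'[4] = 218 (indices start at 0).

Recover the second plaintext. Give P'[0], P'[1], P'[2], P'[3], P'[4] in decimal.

In OFB with a reused IV, both messages share the same keystream S_i, so C_i ⊕ C'_i = P_i ⊕ P'_i and thus P'_i = P_i ⊕ C_i ⊕ C'_i.
P'[0]: 189 ⊕ 105 ⊕ 251 = 47.
P'[1]: 32 ⊕ 248 ⊕ 129 = 89.
P'[2]: 241 ⊕ 45 ⊕ 99 = 191.
P'[3]: 197 ⊕ 37 ⊕ 173 = 77.
P'[4]: 203 ⊕ 47 ⊕ 218 = 62.

P'[0] = 47, P'[1] = 89, P'[2] = 191, P'[3] = 77, P'[4] = 62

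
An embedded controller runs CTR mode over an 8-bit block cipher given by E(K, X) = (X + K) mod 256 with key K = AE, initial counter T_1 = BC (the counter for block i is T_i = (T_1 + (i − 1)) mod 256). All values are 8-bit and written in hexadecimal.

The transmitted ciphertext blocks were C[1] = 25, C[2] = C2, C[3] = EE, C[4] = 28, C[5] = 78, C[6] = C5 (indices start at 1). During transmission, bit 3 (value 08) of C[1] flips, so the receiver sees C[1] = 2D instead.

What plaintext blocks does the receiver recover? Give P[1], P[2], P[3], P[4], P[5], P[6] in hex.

CTR decryption: S_i = E(K, T_i) where T_i is the counter for block i; P_i = C_i ⊕ S_i.
Only C[1] changed, to 2D. In CTR, a change in C_i flips the same bit in P_i only; the keystream is unaffected. Decrypting the received ciphertext:
P[1]: T = BC, S = E(K, T) = 6A; 2D ⊕ 6A = 47.
P[2]: T = BD, S = E(K, T) = 6B; C2 ⊕ 6B = A9.
P[3]: T = BE, S = E(K, T) = 6C; EE ⊕ 6C = 82.
P[4]: T = BF, S = E(K, T) = 6D; 28 ⊕ 6D = 45.
P[5]: T = C0, S = E(K, T) = 6E; 78 ⊕ 6E = 16.
P[6]: T = C1, S = E(K, T) = 6F; C5 ⊕ 6F = AA.
Blocks that differ from the original plaintext: P[1].

P[1] = 47, P[2] = A9, P[3] = 82, P[4] = 45, P[5] = 16, P[6] = AA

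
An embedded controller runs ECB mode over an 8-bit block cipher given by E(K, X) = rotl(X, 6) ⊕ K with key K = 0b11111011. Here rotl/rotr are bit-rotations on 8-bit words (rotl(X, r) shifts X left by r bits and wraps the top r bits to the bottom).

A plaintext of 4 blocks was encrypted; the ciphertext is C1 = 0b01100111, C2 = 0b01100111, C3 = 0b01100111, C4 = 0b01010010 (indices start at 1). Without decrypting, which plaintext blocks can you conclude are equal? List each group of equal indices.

ECB encrypts each block independently with the same key, so equal ciphertext blocks imply equal plaintext blocks.
C1 = C2 = C3 = 0b01100111, so P1 = P2 = P3.

P1 = P2 = P3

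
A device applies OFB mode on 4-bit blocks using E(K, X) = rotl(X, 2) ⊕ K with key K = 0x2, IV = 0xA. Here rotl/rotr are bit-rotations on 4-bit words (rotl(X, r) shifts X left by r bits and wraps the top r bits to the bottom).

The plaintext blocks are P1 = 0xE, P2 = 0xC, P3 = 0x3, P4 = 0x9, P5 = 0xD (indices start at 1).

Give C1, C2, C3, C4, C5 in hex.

C1 = 0x6, C2 = 0xC, C3 = 0x1, C4 = 0x3, C5 = 0x5

OFB encryption: S_i = E(K, S_{i−1}) with S_{0} = IV; C_i = P_i ⊕ S_i.
C1: S = E(K, 0xA) = 0x8; 0xE ⊕ 0x8 = 0x6.
C2: S = E(K, 0x8) = 0x0; 0xC ⊕ 0x0 = 0xC.
C3: S = E(K, 0x0) = 0x2; 0x3 ⊕ 0x2 = 0x1.
C4: S = E(K, 0x2) = 0xA; 0x9 ⊕ 0xA = 0x3.
C5: S = E(K, 0xA) = 0x8; 0xD ⊕ 0x8 = 0x5.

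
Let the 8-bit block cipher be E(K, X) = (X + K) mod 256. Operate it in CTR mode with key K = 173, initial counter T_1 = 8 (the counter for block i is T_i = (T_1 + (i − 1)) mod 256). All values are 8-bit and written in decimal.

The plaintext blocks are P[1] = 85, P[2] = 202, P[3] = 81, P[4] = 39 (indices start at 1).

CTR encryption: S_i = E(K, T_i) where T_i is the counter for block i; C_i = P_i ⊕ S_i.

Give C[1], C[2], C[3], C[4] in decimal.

C[1]: T = 8, S = E(K, T) = 181; 85 ⊕ 181 = 224.
C[2]: T = 9, S = E(K, T) = 182; 202 ⊕ 182 = 124.
C[3]: T = 10, S = E(K, T) = 183; 81 ⊕ 183 = 230.
C[4]: T = 11, S = E(K, T) = 184; 39 ⊕ 184 = 159.

C[1] = 224, C[2] = 124, C[3] = 230, C[4] = 159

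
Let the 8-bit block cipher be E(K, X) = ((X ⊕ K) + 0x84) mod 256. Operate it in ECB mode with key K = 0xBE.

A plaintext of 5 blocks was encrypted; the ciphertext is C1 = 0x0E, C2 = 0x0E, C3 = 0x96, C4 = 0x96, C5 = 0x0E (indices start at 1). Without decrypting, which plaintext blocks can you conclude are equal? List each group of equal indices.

P1 = P2 = P5; P3 = P4

ECB encrypts each block independently with the same key, so equal ciphertext blocks imply equal plaintext blocks.
C1 = C2 = C5 = 0x0E, so P1 = P2 = P5.
C3 = C4 = 0x96, so P3 = P4.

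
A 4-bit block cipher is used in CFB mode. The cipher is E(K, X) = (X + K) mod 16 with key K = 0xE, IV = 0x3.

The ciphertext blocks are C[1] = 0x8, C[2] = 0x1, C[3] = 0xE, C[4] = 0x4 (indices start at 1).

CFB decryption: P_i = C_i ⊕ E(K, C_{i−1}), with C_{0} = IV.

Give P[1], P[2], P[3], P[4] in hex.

P[1]: E(K, 0x3) = 0x1; 0x8 ⊕ 0x1 = 0x9.
P[2]: E(K, 0x8) = 0x6; 0x1 ⊕ 0x6 = 0x7.
P[3]: E(K, 0x1) = 0xF; 0xE ⊕ 0xF = 0x1.
P[4]: E(K, 0xE) = 0xC; 0x4 ⊕ 0xC = 0x8.

P[1] = 0x9, P[2] = 0x7, P[3] = 0x1, P[4] = 0x8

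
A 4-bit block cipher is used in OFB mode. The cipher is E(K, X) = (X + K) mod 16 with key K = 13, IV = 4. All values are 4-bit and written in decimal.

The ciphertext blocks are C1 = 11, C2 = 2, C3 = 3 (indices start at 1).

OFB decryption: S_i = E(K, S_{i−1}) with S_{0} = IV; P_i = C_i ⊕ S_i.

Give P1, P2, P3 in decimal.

P1: S = E(K, 4) = 1; 11 ⊕ 1 = 10.
P2: S = E(K, 1) = 14; 2 ⊕ 14 = 12.
P3: S = E(K, 14) = 11; 3 ⊕ 11 = 8.

P1 = 10, P2 = 12, P3 = 8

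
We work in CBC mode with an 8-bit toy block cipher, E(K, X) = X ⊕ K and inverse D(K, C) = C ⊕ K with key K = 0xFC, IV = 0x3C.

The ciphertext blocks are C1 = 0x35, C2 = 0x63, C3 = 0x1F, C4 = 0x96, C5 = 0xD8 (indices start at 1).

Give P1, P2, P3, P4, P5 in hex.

CBC decryption: P_i = D(K, C_i) ⊕ C_{i−1}, with C_{0} = IV.
P1: D(K, 0x35) = 0xC9; 0xC9 ⊕ 0x3C = 0xF5.
P2: D(K, 0x63) = 0x9F; 0x9F ⊕ 0x35 = 0xAA.
P3: D(K, 0x1F) = 0xE3; 0xE3 ⊕ 0x63 = 0x80.
P4: D(K, 0x96) = 0x6A; 0x6A ⊕ 0x1F = 0x75.
P5: D(K, 0xD8) = 0x24; 0x24 ⊕ 0x96 = 0xB2.

P1 = 0xF5, P2 = 0xAA, P3 = 0x80, P4 = 0x75, P5 = 0xB2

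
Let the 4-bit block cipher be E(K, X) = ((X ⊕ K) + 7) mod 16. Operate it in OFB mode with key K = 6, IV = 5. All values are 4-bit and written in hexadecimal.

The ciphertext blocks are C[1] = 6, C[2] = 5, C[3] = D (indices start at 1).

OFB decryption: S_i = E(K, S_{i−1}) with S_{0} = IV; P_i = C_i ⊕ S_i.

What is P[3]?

P[3] = 1

P[1]: S = E(K, 5) = A; 6 ⊕ A = C.
P[2]: S = E(K, A) = 3; 5 ⊕ 3 = 6.
P[3]: S = E(K, 3) = C; D ⊕ C = 1.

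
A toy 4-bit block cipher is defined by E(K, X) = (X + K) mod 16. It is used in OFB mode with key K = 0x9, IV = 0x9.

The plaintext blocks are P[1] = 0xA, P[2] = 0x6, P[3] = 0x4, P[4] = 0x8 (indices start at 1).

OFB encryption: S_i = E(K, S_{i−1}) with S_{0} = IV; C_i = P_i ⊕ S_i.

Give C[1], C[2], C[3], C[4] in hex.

C[1]: S = E(K, 0x9) = 0x2; 0xA ⊕ 0x2 = 0x8.
C[2]: S = E(K, 0x2) = 0xB; 0x6 ⊕ 0xB = 0xD.
C[3]: S = E(K, 0xB) = 0x4; 0x4 ⊕ 0x4 = 0x0.
C[4]: S = E(K, 0x4) = 0xD; 0x8 ⊕ 0xD = 0x5.

C[1] = 0x8, C[2] = 0xD, C[3] = 0x0, C[4] = 0x5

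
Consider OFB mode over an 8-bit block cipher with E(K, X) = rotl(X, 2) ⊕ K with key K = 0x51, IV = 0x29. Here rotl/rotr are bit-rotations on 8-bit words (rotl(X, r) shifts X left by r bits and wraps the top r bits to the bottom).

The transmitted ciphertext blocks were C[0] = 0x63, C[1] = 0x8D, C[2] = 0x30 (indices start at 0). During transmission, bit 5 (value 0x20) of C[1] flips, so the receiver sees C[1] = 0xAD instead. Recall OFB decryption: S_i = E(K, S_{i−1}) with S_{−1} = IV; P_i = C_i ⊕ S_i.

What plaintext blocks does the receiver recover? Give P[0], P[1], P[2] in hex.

P[0] = 0x96, P[1] = 0x2B, P[2] = 0x7B

Only C[1] changed, to 0xAD. In OFB, a change in C_i flips the same bit in P_i only; the keystream is unaffected. Decrypting the received ciphertext:
P[0]: S = E(K, 0x29) = 0xF5; 0x63 ⊕ 0xF5 = 0x96.
P[1]: S = E(K, 0xF5) = 0x86; 0xAD ⊕ 0x86 = 0x2B.
P[2]: S = E(K, 0x86) = 0x4B; 0x30 ⊕ 0x4B = 0x7B.
Blocks that differ from the original plaintext: P[1].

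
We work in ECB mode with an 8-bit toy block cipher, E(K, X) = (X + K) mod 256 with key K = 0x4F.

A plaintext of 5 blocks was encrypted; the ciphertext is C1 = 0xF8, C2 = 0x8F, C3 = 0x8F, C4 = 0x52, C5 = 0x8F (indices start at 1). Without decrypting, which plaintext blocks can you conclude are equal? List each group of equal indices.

P2 = P3 = P5

ECB encrypts each block independently with the same key, so equal ciphertext blocks imply equal plaintext blocks.
C2 = C3 = C5 = 0x8F, so P2 = P3 = P5.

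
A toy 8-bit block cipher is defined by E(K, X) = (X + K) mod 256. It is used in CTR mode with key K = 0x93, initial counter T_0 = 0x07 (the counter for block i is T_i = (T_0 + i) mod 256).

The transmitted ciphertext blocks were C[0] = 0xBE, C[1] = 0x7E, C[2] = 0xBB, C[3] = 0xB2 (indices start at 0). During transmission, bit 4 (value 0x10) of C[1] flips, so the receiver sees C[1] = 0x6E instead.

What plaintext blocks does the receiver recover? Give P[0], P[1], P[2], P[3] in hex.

P[0] = 0x24, P[1] = 0xF5, P[2] = 0x27, P[3] = 0x2F

CTR decryption: S_i = E(K, T_i) where T_i is the counter for block i; P_i = C_i ⊕ S_i.
Only C[1] changed, to 0x6E. In CTR, a change in C_i flips the same bit in P_i only; the keystream is unaffected. Decrypting the received ciphertext:
P[0]: T = 0x07, S = E(K, T) = 0x9A; 0xBE ⊕ 0x9A = 0x24.
P[1]: T = 0x08, S = E(K, T) = 0x9B; 0x6E ⊕ 0x9B = 0xF5.
P[2]: T = 0x09, S = E(K, T) = 0x9C; 0xBB ⊕ 0x9C = 0x27.
P[3]: T = 0x0A, S = E(K, T) = 0x9D; 0xB2 ⊕ 0x9D = 0x2F.
Blocks that differ from the original plaintext: P[1].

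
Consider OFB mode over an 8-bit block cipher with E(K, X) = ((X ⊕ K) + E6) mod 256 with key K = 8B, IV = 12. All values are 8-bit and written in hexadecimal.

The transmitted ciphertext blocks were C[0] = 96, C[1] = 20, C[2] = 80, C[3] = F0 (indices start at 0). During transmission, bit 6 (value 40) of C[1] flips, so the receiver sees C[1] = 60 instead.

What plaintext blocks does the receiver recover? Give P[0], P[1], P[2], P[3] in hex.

P[0] = E9, P[1] = BA, P[2] = B7, P[3] = 52

OFB decryption: S_i = E(K, S_{i−1}) with S_{−1} = IV; P_i = C_i ⊕ S_i.
Only C[1] changed, to 60. In OFB, a change in C_i flips the same bit in P_i only; the keystream is unaffected. Decrypting the received ciphertext:
P[0]: S = E(K, 12) = 7F; 96 ⊕ 7F = E9.
P[1]: S = E(K, 7F) = DA; 60 ⊕ DA = BA.
P[2]: S = E(K, DA) = 37; 80 ⊕ 37 = B7.
P[3]: S = E(K, 37) = A2; F0 ⊕ A2 = 52.
Blocks that differ from the original plaintext: P[1].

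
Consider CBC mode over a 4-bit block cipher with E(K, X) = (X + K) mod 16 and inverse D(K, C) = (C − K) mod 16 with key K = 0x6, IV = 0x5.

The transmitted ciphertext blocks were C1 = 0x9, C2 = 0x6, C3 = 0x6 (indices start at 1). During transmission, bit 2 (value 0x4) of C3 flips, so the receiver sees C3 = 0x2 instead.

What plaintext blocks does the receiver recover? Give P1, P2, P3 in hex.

P1 = 0x6, P2 = 0x9, P3 = 0xA

CBC decryption: P_i = D(K, C_i) ⊕ C_{i−1}, with C_{0} = IV.
Only C3 changed, to 0x2. In CBC, a change in C_i garbles P_i and flips the same bit in P_{i+1}. Decrypting the received ciphertext:
P1: D(K, 0x9) = 0x3; 0x3 ⊕ 0x5 = 0x6.
P2: D(K, 0x6) = 0x0; 0x0 ⊕ 0x9 = 0x9.
P3: D(K, 0x2) = 0xC; 0xC ⊕ 0x6 = 0xA.
Blocks that differ from the original plaintext: P3.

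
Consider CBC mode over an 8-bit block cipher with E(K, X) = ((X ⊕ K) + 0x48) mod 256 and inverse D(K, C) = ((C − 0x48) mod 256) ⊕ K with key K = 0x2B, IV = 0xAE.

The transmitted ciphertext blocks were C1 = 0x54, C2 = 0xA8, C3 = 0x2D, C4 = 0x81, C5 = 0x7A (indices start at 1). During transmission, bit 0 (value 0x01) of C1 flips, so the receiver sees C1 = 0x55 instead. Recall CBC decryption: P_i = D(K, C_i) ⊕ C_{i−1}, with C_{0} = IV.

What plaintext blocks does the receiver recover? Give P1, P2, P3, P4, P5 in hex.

P1 = 0x88, P2 = 0x1E, P3 = 0x66, P4 = 0x3F, P5 = 0x98

Only C1 changed, to 0x55. In CBC, a change in C_i garbles P_i and flips the same bit in P_{i+1}. Decrypting the received ciphertext:
P1: D(K, 0x55) = 0x26; 0x26 ⊕ 0xAE = 0x88.
P2: D(K, 0xA8) = 0x4B; 0x4B ⊕ 0x55 = 0x1E.
P3: D(K, 0x2D) = 0xCE; 0xCE ⊕ 0xA8 = 0x66.
P4: D(K, 0x81) = 0x12; 0x12 ⊕ 0x2D = 0x3F.
P5: D(K, 0x7A) = 0x19; 0x19 ⊕ 0x81 = 0x98.
Blocks that differ from the original plaintext: P1, P2.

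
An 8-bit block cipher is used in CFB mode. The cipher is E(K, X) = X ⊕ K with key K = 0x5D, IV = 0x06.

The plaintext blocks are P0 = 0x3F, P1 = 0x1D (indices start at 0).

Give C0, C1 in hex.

CFB encryption: C_i = P_i ⊕ E(K, C_{i−1}), with C_{−1} = IV.
C0: E(K, 0x06) = 0x5B; 0x3F ⊕ 0x5B = 0x64.
C1: E(K, 0x64) = 0x39; 0x1D ⊕ 0x39 = 0x24.

C0 = 0x64, C1 = 0x24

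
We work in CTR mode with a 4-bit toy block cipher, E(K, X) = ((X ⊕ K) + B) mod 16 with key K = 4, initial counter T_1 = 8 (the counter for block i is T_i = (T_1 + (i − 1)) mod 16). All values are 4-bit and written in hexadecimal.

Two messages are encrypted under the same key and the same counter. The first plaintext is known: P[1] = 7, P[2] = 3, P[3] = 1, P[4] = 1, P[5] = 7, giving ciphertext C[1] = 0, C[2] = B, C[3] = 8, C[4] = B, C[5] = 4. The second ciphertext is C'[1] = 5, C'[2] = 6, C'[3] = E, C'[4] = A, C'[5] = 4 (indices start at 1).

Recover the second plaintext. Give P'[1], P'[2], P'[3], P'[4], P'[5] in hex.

In CTR with a reused counter, both messages share the same keystream S_i, so C_i ⊕ C'_i = P_i ⊕ P'_i and thus P'_i = P_i ⊕ C_i ⊕ C'_i.
P'[1]: 7 ⊕ 0 ⊕ 5 = 2.
P'[2]: 3 ⊕ B ⊕ 6 = E.
P'[3]: 1 ⊕ 8 ⊕ E = 7.
P'[4]: 1 ⊕ B ⊕ A = 0.
P'[5]: 7 ⊕ 4 ⊕ 4 = 7.

P'[1] = 2, P'[2] = E, P'[3] = 7, P'[4] = 0, P'[5] = 7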